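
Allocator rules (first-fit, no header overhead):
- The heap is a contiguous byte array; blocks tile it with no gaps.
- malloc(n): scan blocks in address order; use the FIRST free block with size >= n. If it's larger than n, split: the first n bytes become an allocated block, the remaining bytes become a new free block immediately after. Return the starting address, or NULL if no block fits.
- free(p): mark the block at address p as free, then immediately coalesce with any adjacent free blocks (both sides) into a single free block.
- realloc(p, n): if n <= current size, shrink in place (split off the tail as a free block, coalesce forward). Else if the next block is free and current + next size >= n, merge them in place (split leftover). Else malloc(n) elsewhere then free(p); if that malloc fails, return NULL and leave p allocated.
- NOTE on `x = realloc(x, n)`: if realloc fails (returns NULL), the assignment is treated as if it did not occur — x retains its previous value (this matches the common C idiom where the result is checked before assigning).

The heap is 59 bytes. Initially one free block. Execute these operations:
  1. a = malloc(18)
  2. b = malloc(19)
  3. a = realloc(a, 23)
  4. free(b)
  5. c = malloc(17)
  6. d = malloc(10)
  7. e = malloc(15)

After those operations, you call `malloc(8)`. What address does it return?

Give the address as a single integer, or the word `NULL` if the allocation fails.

Op 1: a = malloc(18) -> a = 0; heap: [0-17 ALLOC][18-58 FREE]
Op 2: b = malloc(19) -> b = 18; heap: [0-17 ALLOC][18-36 ALLOC][37-58 FREE]
Op 3: a = realloc(a, 23) -> NULL (a unchanged); heap: [0-17 ALLOC][18-36 ALLOC][37-58 FREE]
Op 4: free(b) -> (freed b); heap: [0-17 ALLOC][18-58 FREE]
Op 5: c = malloc(17) -> c = 18; heap: [0-17 ALLOC][18-34 ALLOC][35-58 FREE]
Op 6: d = malloc(10) -> d = 35; heap: [0-17 ALLOC][18-34 ALLOC][35-44 ALLOC][45-58 FREE]
Op 7: e = malloc(15) -> e = NULL; heap: [0-17 ALLOC][18-34 ALLOC][35-44 ALLOC][45-58 FREE]
malloc(8): first-fit scan over [0-17 ALLOC][18-34 ALLOC][35-44 ALLOC][45-58 FREE] -> 45

Answer: 45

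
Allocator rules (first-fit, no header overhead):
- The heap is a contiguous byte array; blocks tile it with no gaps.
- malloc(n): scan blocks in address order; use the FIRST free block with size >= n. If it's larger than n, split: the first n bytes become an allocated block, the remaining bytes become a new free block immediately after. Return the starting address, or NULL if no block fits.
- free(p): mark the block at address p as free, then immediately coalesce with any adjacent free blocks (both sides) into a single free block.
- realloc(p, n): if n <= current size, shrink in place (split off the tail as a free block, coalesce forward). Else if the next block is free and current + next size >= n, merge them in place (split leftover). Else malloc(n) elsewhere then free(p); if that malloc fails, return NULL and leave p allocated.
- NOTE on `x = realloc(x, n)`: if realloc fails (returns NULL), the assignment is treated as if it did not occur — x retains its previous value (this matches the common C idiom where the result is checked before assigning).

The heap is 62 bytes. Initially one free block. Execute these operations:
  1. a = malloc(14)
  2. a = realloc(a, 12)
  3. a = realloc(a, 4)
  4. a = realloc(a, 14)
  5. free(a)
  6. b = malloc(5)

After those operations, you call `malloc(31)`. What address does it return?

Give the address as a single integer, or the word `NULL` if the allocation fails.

Answer: 5

Derivation:
Op 1: a = malloc(14) -> a = 0; heap: [0-13 ALLOC][14-61 FREE]
Op 2: a = realloc(a, 12) -> a = 0; heap: [0-11 ALLOC][12-61 FREE]
Op 3: a = realloc(a, 4) -> a = 0; heap: [0-3 ALLOC][4-61 FREE]
Op 4: a = realloc(a, 14) -> a = 0; heap: [0-13 ALLOC][14-61 FREE]
Op 5: free(a) -> (freed a); heap: [0-61 FREE]
Op 6: b = malloc(5) -> b = 0; heap: [0-4 ALLOC][5-61 FREE]
malloc(31): first-fit scan over [0-4 ALLOC][5-61 FREE] -> 5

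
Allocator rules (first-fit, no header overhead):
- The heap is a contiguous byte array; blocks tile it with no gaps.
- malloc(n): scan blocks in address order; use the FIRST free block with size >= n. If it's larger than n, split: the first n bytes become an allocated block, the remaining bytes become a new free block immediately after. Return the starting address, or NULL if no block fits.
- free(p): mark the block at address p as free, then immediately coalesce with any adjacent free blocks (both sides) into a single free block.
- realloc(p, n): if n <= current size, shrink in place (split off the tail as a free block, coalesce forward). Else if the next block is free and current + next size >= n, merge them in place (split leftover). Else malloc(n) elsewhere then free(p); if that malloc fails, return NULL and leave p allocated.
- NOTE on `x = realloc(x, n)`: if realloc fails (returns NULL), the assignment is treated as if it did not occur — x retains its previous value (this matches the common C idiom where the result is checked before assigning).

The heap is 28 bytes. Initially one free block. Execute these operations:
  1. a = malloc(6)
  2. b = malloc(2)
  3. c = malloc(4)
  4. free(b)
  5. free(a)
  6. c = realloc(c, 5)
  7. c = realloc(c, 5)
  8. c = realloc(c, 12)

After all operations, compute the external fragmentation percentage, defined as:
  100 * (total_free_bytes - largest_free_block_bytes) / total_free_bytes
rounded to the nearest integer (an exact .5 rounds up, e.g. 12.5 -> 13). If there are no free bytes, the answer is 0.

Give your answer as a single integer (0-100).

Op 1: a = malloc(6) -> a = 0; heap: [0-5 ALLOC][6-27 FREE]
Op 2: b = malloc(2) -> b = 6; heap: [0-5 ALLOC][6-7 ALLOC][8-27 FREE]
Op 3: c = malloc(4) -> c = 8; heap: [0-5 ALLOC][6-7 ALLOC][8-11 ALLOC][12-27 FREE]
Op 4: free(b) -> (freed b); heap: [0-5 ALLOC][6-7 FREE][8-11 ALLOC][12-27 FREE]
Op 5: free(a) -> (freed a); heap: [0-7 FREE][8-11 ALLOC][12-27 FREE]
Op 6: c = realloc(c, 5) -> c = 8; heap: [0-7 FREE][8-12 ALLOC][13-27 FREE]
Op 7: c = realloc(c, 5) -> c = 8; heap: [0-7 FREE][8-12 ALLOC][13-27 FREE]
Op 8: c = realloc(c, 12) -> c = 8; heap: [0-7 FREE][8-19 ALLOC][20-27 FREE]
Free blocks: [8 8] total_free=16 largest=8 -> 100*(16-8)/16 = 800/16 = 50

Answer: 50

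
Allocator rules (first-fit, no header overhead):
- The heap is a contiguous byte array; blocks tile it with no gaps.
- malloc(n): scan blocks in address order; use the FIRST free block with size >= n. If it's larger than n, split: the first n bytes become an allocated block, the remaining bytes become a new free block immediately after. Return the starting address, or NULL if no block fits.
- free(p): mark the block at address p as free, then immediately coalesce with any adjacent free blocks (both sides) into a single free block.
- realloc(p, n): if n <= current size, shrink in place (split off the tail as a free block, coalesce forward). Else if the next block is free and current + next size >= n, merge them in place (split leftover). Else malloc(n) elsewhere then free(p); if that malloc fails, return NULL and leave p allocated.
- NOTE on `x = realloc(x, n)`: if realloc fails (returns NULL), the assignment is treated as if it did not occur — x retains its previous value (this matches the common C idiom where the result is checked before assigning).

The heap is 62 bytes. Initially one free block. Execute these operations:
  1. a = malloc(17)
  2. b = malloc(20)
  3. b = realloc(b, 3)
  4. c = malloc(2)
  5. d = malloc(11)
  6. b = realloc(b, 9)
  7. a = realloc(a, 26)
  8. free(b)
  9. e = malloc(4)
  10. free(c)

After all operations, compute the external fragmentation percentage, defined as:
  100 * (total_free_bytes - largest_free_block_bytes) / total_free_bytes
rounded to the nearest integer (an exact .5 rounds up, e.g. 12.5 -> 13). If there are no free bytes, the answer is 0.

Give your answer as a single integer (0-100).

Op 1: a = malloc(17) -> a = 0; heap: [0-16 ALLOC][17-61 FREE]
Op 2: b = malloc(20) -> b = 17; heap: [0-16 ALLOC][17-36 ALLOC][37-61 FREE]
Op 3: b = realloc(b, 3) -> b = 17; heap: [0-16 ALLOC][17-19 ALLOC][20-61 FREE]
Op 4: c = malloc(2) -> c = 20; heap: [0-16 ALLOC][17-19 ALLOC][20-21 ALLOC][22-61 FREE]
Op 5: d = malloc(11) -> d = 22; heap: [0-16 ALLOC][17-19 ALLOC][20-21 ALLOC][22-32 ALLOC][33-61 FREE]
Op 6: b = realloc(b, 9) -> b = 33; heap: [0-16 ALLOC][17-19 FREE][20-21 ALLOC][22-32 ALLOC][33-41 ALLOC][42-61 FREE]
Op 7: a = realloc(a, 26) -> NULL (a unchanged); heap: [0-16 ALLOC][17-19 FREE][20-21 ALLOC][22-32 ALLOC][33-41 ALLOC][42-61 FREE]
Op 8: free(b) -> (freed b); heap: [0-16 ALLOC][17-19 FREE][20-21 ALLOC][22-32 ALLOC][33-61 FREE]
Op 9: e = malloc(4) -> e = 33; heap: [0-16 ALLOC][17-19 FREE][20-21 ALLOC][22-32 ALLOC][33-36 ALLOC][37-61 FREE]
Op 10: free(c) -> (freed c); heap: [0-16 ALLOC][17-21 FREE][22-32 ALLOC][33-36 ALLOC][37-61 FREE]
Free blocks: [5 25] total_free=30 largest=25 -> 100*(30-25)/30 = 500/30 ≈ 16.667 -> rounds to 17

Answer: 17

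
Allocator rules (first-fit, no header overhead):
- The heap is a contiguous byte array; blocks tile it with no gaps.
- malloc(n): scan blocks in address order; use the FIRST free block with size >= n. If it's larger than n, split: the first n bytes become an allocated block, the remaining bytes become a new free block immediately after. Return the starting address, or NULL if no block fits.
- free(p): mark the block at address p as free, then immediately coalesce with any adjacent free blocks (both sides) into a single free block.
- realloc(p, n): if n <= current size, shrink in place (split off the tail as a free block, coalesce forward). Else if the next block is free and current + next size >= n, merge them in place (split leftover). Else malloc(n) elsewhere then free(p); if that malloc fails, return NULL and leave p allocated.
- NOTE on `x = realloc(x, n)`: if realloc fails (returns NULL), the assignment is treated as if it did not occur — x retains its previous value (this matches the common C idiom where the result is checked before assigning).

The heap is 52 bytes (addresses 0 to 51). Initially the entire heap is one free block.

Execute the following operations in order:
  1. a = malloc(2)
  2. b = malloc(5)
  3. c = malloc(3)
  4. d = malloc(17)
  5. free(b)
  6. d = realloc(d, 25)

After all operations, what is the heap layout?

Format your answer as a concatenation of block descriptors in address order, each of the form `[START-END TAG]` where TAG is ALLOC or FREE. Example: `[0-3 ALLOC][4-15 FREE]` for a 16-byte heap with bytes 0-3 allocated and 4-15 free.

Answer: [0-1 ALLOC][2-6 FREE][7-9 ALLOC][10-34 ALLOC][35-51 FREE]

Derivation:
Op 1: a = malloc(2) -> a = 0; heap: [0-1 ALLOC][2-51 FREE]
Op 2: b = malloc(5) -> b = 2; heap: [0-1 ALLOC][2-6 ALLOC][7-51 FREE]
Op 3: c = malloc(3) -> c = 7; heap: [0-1 ALLOC][2-6 ALLOC][7-9 ALLOC][10-51 FREE]
Op 4: d = malloc(17) -> d = 10; heap: [0-1 ALLOC][2-6 ALLOC][7-9 ALLOC][10-26 ALLOC][27-51 FREE]
Op 5: free(b) -> (freed b); heap: [0-1 ALLOC][2-6 FREE][7-9 ALLOC][10-26 ALLOC][27-51 FREE]
Op 6: d = realloc(d, 25) -> d = 10; heap: [0-1 ALLOC][2-6 FREE][7-9 ALLOC][10-34 ALLOC][35-51 FREE]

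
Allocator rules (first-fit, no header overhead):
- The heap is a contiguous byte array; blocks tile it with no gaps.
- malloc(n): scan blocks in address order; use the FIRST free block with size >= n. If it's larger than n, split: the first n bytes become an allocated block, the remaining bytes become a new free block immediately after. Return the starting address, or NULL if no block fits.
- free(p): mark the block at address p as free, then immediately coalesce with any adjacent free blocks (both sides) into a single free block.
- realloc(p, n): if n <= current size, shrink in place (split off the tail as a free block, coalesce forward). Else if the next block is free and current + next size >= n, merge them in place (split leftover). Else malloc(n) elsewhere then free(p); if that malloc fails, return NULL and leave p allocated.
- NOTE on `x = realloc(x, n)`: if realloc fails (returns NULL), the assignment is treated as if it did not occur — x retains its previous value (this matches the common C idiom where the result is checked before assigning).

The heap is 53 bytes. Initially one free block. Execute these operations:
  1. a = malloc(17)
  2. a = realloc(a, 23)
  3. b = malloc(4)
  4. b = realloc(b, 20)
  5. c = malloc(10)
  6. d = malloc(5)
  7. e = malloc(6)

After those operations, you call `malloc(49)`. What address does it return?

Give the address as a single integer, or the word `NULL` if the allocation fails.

Op 1: a = malloc(17) -> a = 0; heap: [0-16 ALLOC][17-52 FREE]
Op 2: a = realloc(a, 23) -> a = 0; heap: [0-22 ALLOC][23-52 FREE]
Op 3: b = malloc(4) -> b = 23; heap: [0-22 ALLOC][23-26 ALLOC][27-52 FREE]
Op 4: b = realloc(b, 20) -> b = 23; heap: [0-22 ALLOC][23-42 ALLOC][43-52 FREE]
Op 5: c = malloc(10) -> c = 43; heap: [0-22 ALLOC][23-42 ALLOC][43-52 ALLOC]
Op 6: d = malloc(5) -> d = NULL; heap: [0-22 ALLOC][23-42 ALLOC][43-52 ALLOC]
Op 7: e = malloc(6) -> e = NULL; heap: [0-22 ALLOC][23-42 ALLOC][43-52 ALLOC]
malloc(49): first-fit scan over [0-22 ALLOC][23-42 ALLOC][43-52 ALLOC] -> NULL

Answer: NULL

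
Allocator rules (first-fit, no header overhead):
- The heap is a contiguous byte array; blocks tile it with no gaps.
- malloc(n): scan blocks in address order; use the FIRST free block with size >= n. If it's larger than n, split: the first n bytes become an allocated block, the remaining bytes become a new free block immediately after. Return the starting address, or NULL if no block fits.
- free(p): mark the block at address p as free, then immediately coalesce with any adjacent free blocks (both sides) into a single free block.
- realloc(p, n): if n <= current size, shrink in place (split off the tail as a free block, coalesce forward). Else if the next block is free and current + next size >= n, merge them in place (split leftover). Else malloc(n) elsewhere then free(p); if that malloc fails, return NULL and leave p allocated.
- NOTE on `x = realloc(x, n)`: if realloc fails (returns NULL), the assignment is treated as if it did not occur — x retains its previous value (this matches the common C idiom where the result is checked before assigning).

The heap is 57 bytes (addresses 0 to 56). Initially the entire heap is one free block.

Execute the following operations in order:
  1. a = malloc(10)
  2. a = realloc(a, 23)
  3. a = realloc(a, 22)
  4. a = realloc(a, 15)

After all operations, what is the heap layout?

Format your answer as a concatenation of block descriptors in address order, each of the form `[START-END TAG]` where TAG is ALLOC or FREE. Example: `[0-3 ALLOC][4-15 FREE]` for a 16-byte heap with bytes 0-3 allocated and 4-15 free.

Answer: [0-14 ALLOC][15-56 FREE]

Derivation:
Op 1: a = malloc(10) -> a = 0; heap: [0-9 ALLOC][10-56 FREE]
Op 2: a = realloc(a, 23) -> a = 0; heap: [0-22 ALLOC][23-56 FREE]
Op 3: a = realloc(a, 22) -> a = 0; heap: [0-21 ALLOC][22-56 FREE]
Op 4: a = realloc(a, 15) -> a = 0; heap: [0-14 ALLOC][15-56 FREE]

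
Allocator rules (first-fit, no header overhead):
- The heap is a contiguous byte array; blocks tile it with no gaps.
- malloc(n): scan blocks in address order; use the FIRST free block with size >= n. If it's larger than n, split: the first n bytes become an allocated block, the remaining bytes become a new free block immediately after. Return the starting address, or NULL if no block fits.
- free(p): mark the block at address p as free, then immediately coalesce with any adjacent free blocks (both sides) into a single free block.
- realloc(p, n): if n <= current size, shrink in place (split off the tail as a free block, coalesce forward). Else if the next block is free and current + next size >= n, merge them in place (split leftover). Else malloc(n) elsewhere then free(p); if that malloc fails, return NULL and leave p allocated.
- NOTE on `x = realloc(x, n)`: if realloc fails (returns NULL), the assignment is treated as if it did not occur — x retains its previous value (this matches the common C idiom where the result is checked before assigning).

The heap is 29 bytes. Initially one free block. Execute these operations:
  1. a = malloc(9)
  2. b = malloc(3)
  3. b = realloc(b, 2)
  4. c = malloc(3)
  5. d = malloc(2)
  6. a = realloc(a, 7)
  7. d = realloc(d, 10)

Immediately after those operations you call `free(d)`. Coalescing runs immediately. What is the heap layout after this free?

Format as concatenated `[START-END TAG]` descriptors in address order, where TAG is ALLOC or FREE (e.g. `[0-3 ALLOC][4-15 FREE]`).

Answer: [0-6 ALLOC][7-8 FREE][9-10 ALLOC][11-13 ALLOC][14-28 FREE]

Derivation:
Op 1: a = malloc(9) -> a = 0; heap: [0-8 ALLOC][9-28 FREE]
Op 2: b = malloc(3) -> b = 9; heap: [0-8 ALLOC][9-11 ALLOC][12-28 FREE]
Op 3: b = realloc(b, 2) -> b = 9; heap: [0-8 ALLOC][9-10 ALLOC][11-28 FREE]
Op 4: c = malloc(3) -> c = 11; heap: [0-8 ALLOC][9-10 ALLOC][11-13 ALLOC][14-28 FREE]
Op 5: d = malloc(2) -> d = 14; heap: [0-8 ALLOC][9-10 ALLOC][11-13 ALLOC][14-15 ALLOC][16-28 FREE]
Op 6: a = realloc(a, 7) -> a = 0; heap: [0-6 ALLOC][7-8 FREE][9-10 ALLOC][11-13 ALLOC][14-15 ALLOC][16-28 FREE]
Op 7: d = realloc(d, 10) -> d = 14; heap: [0-6 ALLOC][7-8 FREE][9-10 ALLOC][11-13 ALLOC][14-23 ALLOC][24-28 FREE]
free(d): d = 14 -> block [14-23 ALLOC]; mark free, coalesce with adjacent free neighbors -> [0-6 ALLOC][7-8 FREE][9-10 ALLOC][11-13 ALLOC][14-28 FREE]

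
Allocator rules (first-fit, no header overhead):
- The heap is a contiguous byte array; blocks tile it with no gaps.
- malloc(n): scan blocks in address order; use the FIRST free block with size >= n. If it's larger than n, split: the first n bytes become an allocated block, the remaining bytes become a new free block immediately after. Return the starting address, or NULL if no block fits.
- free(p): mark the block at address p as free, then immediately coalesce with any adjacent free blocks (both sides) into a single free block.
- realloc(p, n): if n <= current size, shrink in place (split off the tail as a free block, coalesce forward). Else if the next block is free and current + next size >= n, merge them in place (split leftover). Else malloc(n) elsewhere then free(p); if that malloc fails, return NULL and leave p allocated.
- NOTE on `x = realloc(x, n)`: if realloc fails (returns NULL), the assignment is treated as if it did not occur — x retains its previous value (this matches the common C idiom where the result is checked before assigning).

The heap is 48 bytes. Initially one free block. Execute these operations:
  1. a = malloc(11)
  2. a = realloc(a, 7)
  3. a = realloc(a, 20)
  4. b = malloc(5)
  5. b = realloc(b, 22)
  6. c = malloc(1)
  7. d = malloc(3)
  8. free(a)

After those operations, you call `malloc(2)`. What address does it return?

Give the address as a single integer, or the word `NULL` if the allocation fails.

Op 1: a = malloc(11) -> a = 0; heap: [0-10 ALLOC][11-47 FREE]
Op 2: a = realloc(a, 7) -> a = 0; heap: [0-6 ALLOC][7-47 FREE]
Op 3: a = realloc(a, 20) -> a = 0; heap: [0-19 ALLOC][20-47 FREE]
Op 4: b = malloc(5) -> b = 20; heap: [0-19 ALLOC][20-24 ALLOC][25-47 FREE]
Op 5: b = realloc(b, 22) -> b = 20; heap: [0-19 ALLOC][20-41 ALLOC][42-47 FREE]
Op 6: c = malloc(1) -> c = 42; heap: [0-19 ALLOC][20-41 ALLOC][42-42 ALLOC][43-47 FREE]
Op 7: d = malloc(3) -> d = 43; heap: [0-19 ALLOC][20-41 ALLOC][42-42 ALLOC][43-45 ALLOC][46-47 FREE]
Op 8: free(a) -> (freed a); heap: [0-19 FREE][20-41 ALLOC][42-42 ALLOC][43-45 ALLOC][46-47 FREE]
malloc(2): first-fit scan over [0-19 FREE][20-41 ALLOC][42-42 ALLOC][43-45 ALLOC][46-47 FREE] -> 0

Answer: 0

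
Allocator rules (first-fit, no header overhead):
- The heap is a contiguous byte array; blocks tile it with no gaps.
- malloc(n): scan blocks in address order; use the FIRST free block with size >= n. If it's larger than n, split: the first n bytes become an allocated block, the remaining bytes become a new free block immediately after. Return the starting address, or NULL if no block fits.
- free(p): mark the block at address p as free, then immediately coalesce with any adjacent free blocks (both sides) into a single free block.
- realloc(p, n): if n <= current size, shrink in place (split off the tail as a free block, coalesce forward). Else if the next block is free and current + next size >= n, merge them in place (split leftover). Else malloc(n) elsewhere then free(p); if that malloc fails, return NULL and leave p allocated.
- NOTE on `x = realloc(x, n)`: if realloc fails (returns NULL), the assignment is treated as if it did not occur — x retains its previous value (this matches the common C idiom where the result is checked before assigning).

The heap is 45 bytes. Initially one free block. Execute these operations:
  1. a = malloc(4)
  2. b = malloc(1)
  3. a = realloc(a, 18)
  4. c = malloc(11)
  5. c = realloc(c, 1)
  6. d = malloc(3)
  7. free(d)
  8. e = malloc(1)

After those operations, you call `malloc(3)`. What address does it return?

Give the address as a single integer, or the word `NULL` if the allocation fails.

Answer: 1

Derivation:
Op 1: a = malloc(4) -> a = 0; heap: [0-3 ALLOC][4-44 FREE]
Op 2: b = malloc(1) -> b = 4; heap: [0-3 ALLOC][4-4 ALLOC][5-44 FREE]
Op 3: a = realloc(a, 18) -> a = 5; heap: [0-3 FREE][4-4 ALLOC][5-22 ALLOC][23-44 FREE]
Op 4: c = malloc(11) -> c = 23; heap: [0-3 FREE][4-4 ALLOC][5-22 ALLOC][23-33 ALLOC][34-44 FREE]
Op 5: c = realloc(c, 1) -> c = 23; heap: [0-3 FREE][4-4 ALLOC][5-22 ALLOC][23-23 ALLOC][24-44 FREE]
Op 6: d = malloc(3) -> d = 0; heap: [0-2 ALLOC][3-3 FREE][4-4 ALLOC][5-22 ALLOC][23-23 ALLOC][24-44 FREE]
Op 7: free(d) -> (freed d); heap: [0-3 FREE][4-4 ALLOC][5-22 ALLOC][23-23 ALLOC][24-44 FREE]
Op 8: e = malloc(1) -> e = 0; heap: [0-0 ALLOC][1-3 FREE][4-4 ALLOC][5-22 ALLOC][23-23 ALLOC][24-44 FREE]
malloc(3): first-fit scan over [0-0 ALLOC][1-3 FREE][4-4 ALLOC][5-22 ALLOC][23-23 ALLOC][24-44 FREE] -> 1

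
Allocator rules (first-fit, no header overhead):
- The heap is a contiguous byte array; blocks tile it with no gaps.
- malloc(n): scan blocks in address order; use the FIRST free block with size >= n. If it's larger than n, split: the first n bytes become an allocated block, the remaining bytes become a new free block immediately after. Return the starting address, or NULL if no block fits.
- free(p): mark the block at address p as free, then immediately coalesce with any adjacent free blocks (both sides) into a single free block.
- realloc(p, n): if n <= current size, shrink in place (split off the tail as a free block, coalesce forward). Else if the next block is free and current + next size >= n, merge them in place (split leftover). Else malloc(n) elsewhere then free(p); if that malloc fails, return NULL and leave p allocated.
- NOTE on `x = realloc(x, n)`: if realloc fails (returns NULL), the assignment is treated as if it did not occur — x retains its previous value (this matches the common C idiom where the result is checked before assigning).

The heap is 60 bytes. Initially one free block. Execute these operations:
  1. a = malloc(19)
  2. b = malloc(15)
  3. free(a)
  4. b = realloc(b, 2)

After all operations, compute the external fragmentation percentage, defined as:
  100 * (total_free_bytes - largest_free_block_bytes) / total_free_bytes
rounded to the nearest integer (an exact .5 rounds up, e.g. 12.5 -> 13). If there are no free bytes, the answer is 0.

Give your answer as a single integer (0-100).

Answer: 33

Derivation:
Op 1: a = malloc(19) -> a = 0; heap: [0-18 ALLOC][19-59 FREE]
Op 2: b = malloc(15) -> b = 19; heap: [0-18 ALLOC][19-33 ALLOC][34-59 FREE]
Op 3: free(a) -> (freed a); heap: [0-18 FREE][19-33 ALLOC][34-59 FREE]
Op 4: b = realloc(b, 2) -> b = 19; heap: [0-18 FREE][19-20 ALLOC][21-59 FREE]
Free blocks: [19 39] total_free=58 largest=39 -> 100*(58-39)/58 = 1900/58 ≈ 32.759 -> rounds to 33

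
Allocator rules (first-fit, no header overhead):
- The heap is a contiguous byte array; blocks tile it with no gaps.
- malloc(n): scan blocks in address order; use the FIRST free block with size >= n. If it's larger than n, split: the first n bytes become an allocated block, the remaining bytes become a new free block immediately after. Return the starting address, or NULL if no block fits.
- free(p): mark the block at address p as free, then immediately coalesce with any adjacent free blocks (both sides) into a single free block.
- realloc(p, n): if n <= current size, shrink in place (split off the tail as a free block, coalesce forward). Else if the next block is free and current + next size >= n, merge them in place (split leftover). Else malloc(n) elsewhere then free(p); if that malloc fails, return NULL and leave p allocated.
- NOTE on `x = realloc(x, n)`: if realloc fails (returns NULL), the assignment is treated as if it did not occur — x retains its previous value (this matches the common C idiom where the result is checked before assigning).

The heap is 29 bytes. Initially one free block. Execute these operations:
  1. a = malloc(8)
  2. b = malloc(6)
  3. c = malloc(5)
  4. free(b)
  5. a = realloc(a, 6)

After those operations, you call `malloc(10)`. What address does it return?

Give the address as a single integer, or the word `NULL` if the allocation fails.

Answer: 19

Derivation:
Op 1: a = malloc(8) -> a = 0; heap: [0-7 ALLOC][8-28 FREE]
Op 2: b = malloc(6) -> b = 8; heap: [0-7 ALLOC][8-13 ALLOC][14-28 FREE]
Op 3: c = malloc(5) -> c = 14; heap: [0-7 ALLOC][8-13 ALLOC][14-18 ALLOC][19-28 FREE]
Op 4: free(b) -> (freed b); heap: [0-7 ALLOC][8-13 FREE][14-18 ALLOC][19-28 FREE]
Op 5: a = realloc(a, 6) -> a = 0; heap: [0-5 ALLOC][6-13 FREE][14-18 ALLOC][19-28 FREE]
malloc(10): first-fit scan over [0-5 ALLOC][6-13 FREE][14-18 ALLOC][19-28 FREE] -> 19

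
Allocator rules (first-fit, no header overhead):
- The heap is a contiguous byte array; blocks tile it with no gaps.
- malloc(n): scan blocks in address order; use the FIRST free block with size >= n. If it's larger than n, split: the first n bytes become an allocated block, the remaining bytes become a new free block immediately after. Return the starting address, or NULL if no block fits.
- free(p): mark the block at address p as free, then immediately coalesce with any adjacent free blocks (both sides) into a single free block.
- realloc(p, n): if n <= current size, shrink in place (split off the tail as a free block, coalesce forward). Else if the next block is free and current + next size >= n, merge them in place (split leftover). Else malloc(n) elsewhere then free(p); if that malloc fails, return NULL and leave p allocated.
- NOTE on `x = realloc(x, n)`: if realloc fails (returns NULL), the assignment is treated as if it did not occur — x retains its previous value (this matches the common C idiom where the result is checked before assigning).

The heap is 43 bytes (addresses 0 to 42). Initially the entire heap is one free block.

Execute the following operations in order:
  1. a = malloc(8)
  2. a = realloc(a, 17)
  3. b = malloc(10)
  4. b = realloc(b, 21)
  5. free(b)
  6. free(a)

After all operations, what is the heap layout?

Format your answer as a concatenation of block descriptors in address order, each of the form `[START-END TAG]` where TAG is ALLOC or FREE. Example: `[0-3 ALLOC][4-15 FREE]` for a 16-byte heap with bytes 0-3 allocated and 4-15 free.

Answer: [0-42 FREE]

Derivation:
Op 1: a = malloc(8) -> a = 0; heap: [0-7 ALLOC][8-42 FREE]
Op 2: a = realloc(a, 17) -> a = 0; heap: [0-16 ALLOC][17-42 FREE]
Op 3: b = malloc(10) -> b = 17; heap: [0-16 ALLOC][17-26 ALLOC][27-42 FREE]
Op 4: b = realloc(b, 21) -> b = 17; heap: [0-16 ALLOC][17-37 ALLOC][38-42 FREE]
Op 5: free(b) -> (freed b); heap: [0-16 ALLOC][17-42 FREE]
Op 6: free(a) -> (freed a); heap: [0-42 FREE]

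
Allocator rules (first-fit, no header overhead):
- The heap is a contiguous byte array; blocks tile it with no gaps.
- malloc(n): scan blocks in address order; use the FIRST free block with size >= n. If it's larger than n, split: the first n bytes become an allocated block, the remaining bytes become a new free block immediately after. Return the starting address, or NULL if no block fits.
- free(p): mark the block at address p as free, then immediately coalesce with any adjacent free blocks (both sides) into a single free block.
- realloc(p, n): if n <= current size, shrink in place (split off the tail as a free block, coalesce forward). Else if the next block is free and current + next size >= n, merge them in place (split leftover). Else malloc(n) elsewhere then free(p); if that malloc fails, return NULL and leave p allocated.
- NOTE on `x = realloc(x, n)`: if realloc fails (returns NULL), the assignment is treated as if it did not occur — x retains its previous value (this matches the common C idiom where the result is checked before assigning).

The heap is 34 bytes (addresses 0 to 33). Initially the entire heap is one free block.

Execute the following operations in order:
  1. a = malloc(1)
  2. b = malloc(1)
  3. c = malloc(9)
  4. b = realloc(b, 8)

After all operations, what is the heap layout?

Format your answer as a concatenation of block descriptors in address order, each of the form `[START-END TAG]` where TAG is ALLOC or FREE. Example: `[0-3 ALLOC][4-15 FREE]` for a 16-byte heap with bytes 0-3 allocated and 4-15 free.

Op 1: a = malloc(1) -> a = 0; heap: [0-0 ALLOC][1-33 FREE]
Op 2: b = malloc(1) -> b = 1; heap: [0-0 ALLOC][1-1 ALLOC][2-33 FREE]
Op 3: c = malloc(9) -> c = 2; heap: [0-0 ALLOC][1-1 ALLOC][2-10 ALLOC][11-33 FREE]
Op 4: b = realloc(b, 8) -> b = 11; heap: [0-0 ALLOC][1-1 FREE][2-10 ALLOC][11-18 ALLOC][19-33 FREE]

Answer: [0-0 ALLOC][1-1 FREE][2-10 ALLOC][11-18 ALLOC][19-33 FREE]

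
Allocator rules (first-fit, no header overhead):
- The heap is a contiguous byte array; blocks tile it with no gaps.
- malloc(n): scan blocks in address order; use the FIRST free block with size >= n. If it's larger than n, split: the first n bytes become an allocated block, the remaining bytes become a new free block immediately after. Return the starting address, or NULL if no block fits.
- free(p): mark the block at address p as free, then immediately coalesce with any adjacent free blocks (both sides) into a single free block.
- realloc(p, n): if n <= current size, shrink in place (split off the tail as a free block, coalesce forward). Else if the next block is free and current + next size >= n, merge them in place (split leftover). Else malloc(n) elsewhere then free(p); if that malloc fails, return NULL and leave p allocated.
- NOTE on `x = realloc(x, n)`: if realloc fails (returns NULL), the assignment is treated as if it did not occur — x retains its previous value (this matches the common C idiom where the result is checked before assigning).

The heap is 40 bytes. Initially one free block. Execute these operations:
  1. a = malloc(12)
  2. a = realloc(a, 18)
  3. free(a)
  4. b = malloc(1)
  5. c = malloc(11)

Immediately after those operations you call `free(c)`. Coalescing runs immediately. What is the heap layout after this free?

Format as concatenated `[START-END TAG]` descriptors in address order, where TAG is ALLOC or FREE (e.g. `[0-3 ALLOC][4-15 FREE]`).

Answer: [0-0 ALLOC][1-39 FREE]

Derivation:
Op 1: a = malloc(12) -> a = 0; heap: [0-11 ALLOC][12-39 FREE]
Op 2: a = realloc(a, 18) -> a = 0; heap: [0-17 ALLOC][18-39 FREE]
Op 3: free(a) -> (freed a); heap: [0-39 FREE]
Op 4: b = malloc(1) -> b = 0; heap: [0-0 ALLOC][1-39 FREE]
Op 5: c = malloc(11) -> c = 1; heap: [0-0 ALLOC][1-11 ALLOC][12-39 FREE]
free(c): c = 1 -> block [1-11 ALLOC]; mark free, coalesce with adjacent free neighbors -> [0-0 ALLOC][1-39 FREE]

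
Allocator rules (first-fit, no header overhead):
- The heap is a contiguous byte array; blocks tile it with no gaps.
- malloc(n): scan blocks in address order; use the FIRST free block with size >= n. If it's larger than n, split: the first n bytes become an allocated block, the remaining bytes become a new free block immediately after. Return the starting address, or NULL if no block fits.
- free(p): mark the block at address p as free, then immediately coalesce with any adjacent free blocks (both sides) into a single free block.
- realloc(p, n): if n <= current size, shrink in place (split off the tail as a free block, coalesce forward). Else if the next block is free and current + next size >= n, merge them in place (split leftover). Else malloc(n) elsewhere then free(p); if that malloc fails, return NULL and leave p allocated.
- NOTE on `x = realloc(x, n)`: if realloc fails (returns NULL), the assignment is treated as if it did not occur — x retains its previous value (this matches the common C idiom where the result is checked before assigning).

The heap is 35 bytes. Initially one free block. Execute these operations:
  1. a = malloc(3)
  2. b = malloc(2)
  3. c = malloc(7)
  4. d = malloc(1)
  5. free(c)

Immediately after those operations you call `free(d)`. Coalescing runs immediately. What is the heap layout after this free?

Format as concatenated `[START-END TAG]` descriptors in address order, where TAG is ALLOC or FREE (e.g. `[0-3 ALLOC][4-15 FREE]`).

Op 1: a = malloc(3) -> a = 0; heap: [0-2 ALLOC][3-34 FREE]
Op 2: b = malloc(2) -> b = 3; heap: [0-2 ALLOC][3-4 ALLOC][5-34 FREE]
Op 3: c = malloc(7) -> c = 5; heap: [0-2 ALLOC][3-4 ALLOC][5-11 ALLOC][12-34 FREE]
Op 4: d = malloc(1) -> d = 12; heap: [0-2 ALLOC][3-4 ALLOC][5-11 ALLOC][12-12 ALLOC][13-34 FREE]
Op 5: free(c) -> (freed c); heap: [0-2 ALLOC][3-4 ALLOC][5-11 FREE][12-12 ALLOC][13-34 FREE]
free(d): d = 12 -> block [12-12 ALLOC]; mark free, coalesce with adjacent free neighbors -> [0-2 ALLOC][3-4 ALLOC][5-34 FREE]

Answer: [0-2 ALLOC][3-4 ALLOC][5-34 FREE]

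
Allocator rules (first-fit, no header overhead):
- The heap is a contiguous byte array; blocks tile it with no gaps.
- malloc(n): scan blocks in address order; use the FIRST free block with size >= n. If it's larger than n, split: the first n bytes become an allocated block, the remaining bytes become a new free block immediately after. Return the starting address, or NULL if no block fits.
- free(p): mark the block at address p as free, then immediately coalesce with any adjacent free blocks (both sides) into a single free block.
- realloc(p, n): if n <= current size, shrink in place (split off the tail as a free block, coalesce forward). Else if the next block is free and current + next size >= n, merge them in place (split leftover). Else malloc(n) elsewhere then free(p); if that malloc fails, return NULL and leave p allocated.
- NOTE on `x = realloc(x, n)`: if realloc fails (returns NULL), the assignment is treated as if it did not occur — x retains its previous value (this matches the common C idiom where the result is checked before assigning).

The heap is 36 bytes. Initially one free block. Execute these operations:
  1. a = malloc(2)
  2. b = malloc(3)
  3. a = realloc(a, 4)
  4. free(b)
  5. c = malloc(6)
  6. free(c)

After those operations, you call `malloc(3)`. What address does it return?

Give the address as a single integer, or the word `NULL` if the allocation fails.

Op 1: a = malloc(2) -> a = 0; heap: [0-1 ALLOC][2-35 FREE]
Op 2: b = malloc(3) -> b = 2; heap: [0-1 ALLOC][2-4 ALLOC][5-35 FREE]
Op 3: a = realloc(a, 4) -> a = 5; heap: [0-1 FREE][2-4 ALLOC][5-8 ALLOC][9-35 FREE]
Op 4: free(b) -> (freed b); heap: [0-4 FREE][5-8 ALLOC][9-35 FREE]
Op 5: c = malloc(6) -> c = 9; heap: [0-4 FREE][5-8 ALLOC][9-14 ALLOC][15-35 FREE]
Op 6: free(c) -> (freed c); heap: [0-4 FREE][5-8 ALLOC][9-35 FREE]
malloc(3): first-fit scan over [0-4 FREE][5-8 ALLOC][9-35 FREE] -> 0

Answer: 0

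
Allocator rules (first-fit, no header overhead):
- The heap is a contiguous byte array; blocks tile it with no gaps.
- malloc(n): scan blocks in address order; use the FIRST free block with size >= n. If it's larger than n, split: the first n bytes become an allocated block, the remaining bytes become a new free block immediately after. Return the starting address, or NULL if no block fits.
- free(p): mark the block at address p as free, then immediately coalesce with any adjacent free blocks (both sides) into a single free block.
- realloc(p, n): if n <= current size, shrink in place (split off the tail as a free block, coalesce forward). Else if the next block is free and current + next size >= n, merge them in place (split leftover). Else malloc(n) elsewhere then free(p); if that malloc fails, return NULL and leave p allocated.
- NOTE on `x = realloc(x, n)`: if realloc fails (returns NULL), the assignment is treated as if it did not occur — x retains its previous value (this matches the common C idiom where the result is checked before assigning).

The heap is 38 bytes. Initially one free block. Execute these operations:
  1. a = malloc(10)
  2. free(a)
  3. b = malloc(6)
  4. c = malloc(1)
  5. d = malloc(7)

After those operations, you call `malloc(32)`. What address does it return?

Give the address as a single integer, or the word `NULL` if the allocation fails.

Op 1: a = malloc(10) -> a = 0; heap: [0-9 ALLOC][10-37 FREE]
Op 2: free(a) -> (freed a); heap: [0-37 FREE]
Op 3: b = malloc(6) -> b = 0; heap: [0-5 ALLOC][6-37 FREE]
Op 4: c = malloc(1) -> c = 6; heap: [0-5 ALLOC][6-6 ALLOC][7-37 FREE]
Op 5: d = malloc(7) -> d = 7; heap: [0-5 ALLOC][6-6 ALLOC][7-13 ALLOC][14-37 FREE]
malloc(32): first-fit scan over [0-5 ALLOC][6-6 ALLOC][7-13 ALLOC][14-37 FREE] -> NULL

Answer: NULL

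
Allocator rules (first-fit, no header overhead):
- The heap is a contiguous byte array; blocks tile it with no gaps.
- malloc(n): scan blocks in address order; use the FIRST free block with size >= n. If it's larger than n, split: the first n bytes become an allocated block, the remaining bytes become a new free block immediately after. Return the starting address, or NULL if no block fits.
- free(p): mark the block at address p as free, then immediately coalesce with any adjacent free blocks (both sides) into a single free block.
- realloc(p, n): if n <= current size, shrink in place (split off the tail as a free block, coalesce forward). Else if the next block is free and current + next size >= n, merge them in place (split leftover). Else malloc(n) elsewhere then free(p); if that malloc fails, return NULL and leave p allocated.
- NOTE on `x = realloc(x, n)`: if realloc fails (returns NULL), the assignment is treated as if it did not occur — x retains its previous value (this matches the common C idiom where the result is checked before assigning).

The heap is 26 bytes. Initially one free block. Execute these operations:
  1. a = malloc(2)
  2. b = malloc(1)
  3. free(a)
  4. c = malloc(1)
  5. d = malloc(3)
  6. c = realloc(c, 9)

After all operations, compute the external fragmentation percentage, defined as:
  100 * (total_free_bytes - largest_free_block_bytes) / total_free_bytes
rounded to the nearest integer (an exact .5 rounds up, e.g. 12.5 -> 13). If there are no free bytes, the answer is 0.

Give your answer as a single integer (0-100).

Answer: 15

Derivation:
Op 1: a = malloc(2) -> a = 0; heap: [0-1 ALLOC][2-25 FREE]
Op 2: b = malloc(1) -> b = 2; heap: [0-1 ALLOC][2-2 ALLOC][3-25 FREE]
Op 3: free(a) -> (freed a); heap: [0-1 FREE][2-2 ALLOC][3-25 FREE]
Op 4: c = malloc(1) -> c = 0; heap: [0-0 ALLOC][1-1 FREE][2-2 ALLOC][3-25 FREE]
Op 5: d = malloc(3) -> d = 3; heap: [0-0 ALLOC][1-1 FREE][2-2 ALLOC][3-5 ALLOC][6-25 FREE]
Op 6: c = realloc(c, 9) -> c = 6; heap: [0-1 FREE][2-2 ALLOC][3-5 ALLOC][6-14 ALLOC][15-25 FREE]
Free blocks: [2 11] total_free=13 largest=11 -> 100*(13-11)/13 = 200/13 ≈ 15.385 -> rounds to 15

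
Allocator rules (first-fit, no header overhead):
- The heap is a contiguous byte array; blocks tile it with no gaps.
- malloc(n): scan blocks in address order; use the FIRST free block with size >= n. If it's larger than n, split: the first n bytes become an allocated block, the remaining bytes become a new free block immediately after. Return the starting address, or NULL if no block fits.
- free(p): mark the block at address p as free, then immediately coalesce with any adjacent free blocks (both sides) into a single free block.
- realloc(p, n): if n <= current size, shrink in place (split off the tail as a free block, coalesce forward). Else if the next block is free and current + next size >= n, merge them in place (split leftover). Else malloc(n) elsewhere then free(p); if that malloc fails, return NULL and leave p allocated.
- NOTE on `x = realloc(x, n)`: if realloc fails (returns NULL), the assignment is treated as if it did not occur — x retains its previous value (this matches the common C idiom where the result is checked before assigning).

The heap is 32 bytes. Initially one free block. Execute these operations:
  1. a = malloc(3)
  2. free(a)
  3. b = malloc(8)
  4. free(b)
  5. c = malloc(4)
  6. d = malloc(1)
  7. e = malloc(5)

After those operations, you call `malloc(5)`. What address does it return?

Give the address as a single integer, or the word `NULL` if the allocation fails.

Op 1: a = malloc(3) -> a = 0; heap: [0-2 ALLOC][3-31 FREE]
Op 2: free(a) -> (freed a); heap: [0-31 FREE]
Op 3: b = malloc(8) -> b = 0; heap: [0-7 ALLOC][8-31 FREE]
Op 4: free(b) -> (freed b); heap: [0-31 FREE]
Op 5: c = malloc(4) -> c = 0; heap: [0-3 ALLOC][4-31 FREE]
Op 6: d = malloc(1) -> d = 4; heap: [0-3 ALLOC][4-4 ALLOC][5-31 FREE]
Op 7: e = malloc(5) -> e = 5; heap: [0-3 ALLOC][4-4 ALLOC][5-9 ALLOC][10-31 FREE]
malloc(5): first-fit scan over [0-3 ALLOC][4-4 ALLOC][5-9 ALLOC][10-31 FREE] -> 10

Answer: 10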